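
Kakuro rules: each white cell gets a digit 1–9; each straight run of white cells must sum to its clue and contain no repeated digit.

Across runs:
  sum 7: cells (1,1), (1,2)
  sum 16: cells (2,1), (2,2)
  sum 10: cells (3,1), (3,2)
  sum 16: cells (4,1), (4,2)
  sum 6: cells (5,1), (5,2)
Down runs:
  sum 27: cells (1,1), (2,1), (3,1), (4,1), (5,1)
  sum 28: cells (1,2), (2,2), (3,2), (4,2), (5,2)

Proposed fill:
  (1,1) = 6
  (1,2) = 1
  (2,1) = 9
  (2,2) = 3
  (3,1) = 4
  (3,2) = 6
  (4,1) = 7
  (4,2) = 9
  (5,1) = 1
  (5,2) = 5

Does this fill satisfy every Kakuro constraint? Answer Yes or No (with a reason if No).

No — the across run (2,1)–(2,2) sums to 12, not 16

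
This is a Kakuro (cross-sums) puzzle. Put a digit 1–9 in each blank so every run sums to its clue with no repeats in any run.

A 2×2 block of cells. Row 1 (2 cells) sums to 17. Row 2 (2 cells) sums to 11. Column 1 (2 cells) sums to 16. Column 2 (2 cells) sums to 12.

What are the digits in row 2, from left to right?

7, 4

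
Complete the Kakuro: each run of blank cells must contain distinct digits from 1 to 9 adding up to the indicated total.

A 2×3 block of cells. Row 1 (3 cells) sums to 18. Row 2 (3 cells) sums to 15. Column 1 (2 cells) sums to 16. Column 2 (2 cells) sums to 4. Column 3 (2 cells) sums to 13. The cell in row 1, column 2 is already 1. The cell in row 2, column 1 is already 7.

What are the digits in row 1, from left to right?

9 1 8

16 in 2 cells must be {7,9}; 4 in 2 cells must be {1,3}.
(1,1) = 16 − 7 = 9 completes the 16 down.
(1,3) = 18 − 10 = 8 completes the 18 across.
(2,2) = 4 − 1 = 3 completes the 4 down.
(2,3) = 15 − 10 = 5 completes the 15 across.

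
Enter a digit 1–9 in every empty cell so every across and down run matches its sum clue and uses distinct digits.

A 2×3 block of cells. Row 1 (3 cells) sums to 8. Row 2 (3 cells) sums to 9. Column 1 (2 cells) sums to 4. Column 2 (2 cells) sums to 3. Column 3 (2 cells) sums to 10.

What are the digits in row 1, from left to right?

3 1 4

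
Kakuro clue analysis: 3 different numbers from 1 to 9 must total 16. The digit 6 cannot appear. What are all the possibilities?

{1,7,8}; {2,5,9}; {3,4,9}; {3,5,8}; {4,5,7}

3 distinct digits from 1–9 sum between 6 and 24.
Dropping sets that contain 6.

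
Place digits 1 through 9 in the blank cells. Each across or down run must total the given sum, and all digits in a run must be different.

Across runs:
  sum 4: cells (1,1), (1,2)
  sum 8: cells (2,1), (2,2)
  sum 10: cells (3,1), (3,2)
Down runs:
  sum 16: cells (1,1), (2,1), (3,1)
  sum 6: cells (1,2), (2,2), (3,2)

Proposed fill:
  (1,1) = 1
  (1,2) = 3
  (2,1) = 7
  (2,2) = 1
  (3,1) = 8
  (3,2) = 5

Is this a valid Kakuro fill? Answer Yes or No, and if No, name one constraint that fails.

No — the down run (1,2)–(3,2) sums to 9, not 6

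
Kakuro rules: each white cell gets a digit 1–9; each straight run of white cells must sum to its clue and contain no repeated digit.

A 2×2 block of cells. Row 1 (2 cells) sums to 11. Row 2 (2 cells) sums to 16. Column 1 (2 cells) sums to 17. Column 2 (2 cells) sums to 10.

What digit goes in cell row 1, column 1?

16 in 2 cells must be {7,9}; 17 in 2 cells must be {8,9}.
The 16 across and the 17 down share only 9, so (2,1) = 9.
(2,2) = 16 − 9 = 7 completes the 16 across.
(1,1) = 17 − 9 = 8 completes the 17 down.
(1,2) = 11 − 8 = 3 completes the 11 across.

8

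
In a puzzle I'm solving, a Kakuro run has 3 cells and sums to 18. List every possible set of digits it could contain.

{1,8,9}; {2,7,9}; {3,6,9}; {3,7,8}; {4,5,9}; {4,6,8}; {5,6,7}

3 distinct digits from 1–9 sum between 6 and 24.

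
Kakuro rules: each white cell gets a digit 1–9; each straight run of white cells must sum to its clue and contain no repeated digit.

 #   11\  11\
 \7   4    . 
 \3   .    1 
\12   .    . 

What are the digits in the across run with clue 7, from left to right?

4 3

3 in 2 cells must be {1,2}.
R1C2 = 7 − 4 = 3 completes the 7 across.
R2C1 = 3 − 1 = 2 completes the 3 across.
R3C1 = 11 − 6 = 5 completes the 11 down.
R3C2 = 12 − 5 = 7 completes the 12 across.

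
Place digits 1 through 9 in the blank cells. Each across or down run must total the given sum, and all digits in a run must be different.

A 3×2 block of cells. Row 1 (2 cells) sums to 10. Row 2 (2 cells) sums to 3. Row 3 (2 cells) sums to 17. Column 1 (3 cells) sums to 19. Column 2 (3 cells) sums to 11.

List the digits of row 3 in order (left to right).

3 in 2 cells must be {1,2}; 17 in 2 cells must be {8,9}.
The 3 across and the 19 down share only 2, so (2,1) = 2.
(2,2) = 3 − 2 = 1 completes the 3 across.
Given what's placed, (3,2) must be 8 to fit the 17 across and 11 down.
(1,2) = 11 − 9 = 2 completes the 11 down.
(3,1) = 17 − 8 = 9 completes the 17 across.
(1,1) = 10 − 2 = 8 completes the 10 across.

9 8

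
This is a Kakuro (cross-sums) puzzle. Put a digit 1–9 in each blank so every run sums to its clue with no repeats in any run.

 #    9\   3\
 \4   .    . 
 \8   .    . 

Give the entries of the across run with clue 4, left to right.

3 1

4 in 2 cells must be {1,3}; 3 in 2 cells must be {1,2}.
The 4 across and the 3 down share only 1, so R1C2 = 1.
R2C2 = 3 − 1 = 2 completes the 3 down.
R1C1 = 4 − 1 = 3 completes the 4 across.
R2C1 = 8 − 2 = 6 completes the 8 across.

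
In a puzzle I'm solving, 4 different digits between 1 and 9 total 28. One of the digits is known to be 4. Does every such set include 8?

Yes

The only way to make 28 from 4 distinct digits under that restriction is {4,7,8,9}, which contains 8.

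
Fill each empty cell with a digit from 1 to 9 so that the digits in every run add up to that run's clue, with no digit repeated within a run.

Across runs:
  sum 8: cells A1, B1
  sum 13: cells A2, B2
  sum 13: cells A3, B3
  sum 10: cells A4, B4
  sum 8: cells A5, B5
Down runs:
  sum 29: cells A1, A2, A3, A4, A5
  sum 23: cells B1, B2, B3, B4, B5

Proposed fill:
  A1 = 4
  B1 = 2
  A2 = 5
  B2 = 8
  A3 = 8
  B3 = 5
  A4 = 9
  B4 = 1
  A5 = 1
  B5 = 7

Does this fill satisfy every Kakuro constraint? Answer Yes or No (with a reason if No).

No — the down run A1–A5 sums to 27, not 29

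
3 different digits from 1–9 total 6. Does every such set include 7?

The only way to make 6 from 3 distinct digits is {1,2,3}, which does not contain 7.

No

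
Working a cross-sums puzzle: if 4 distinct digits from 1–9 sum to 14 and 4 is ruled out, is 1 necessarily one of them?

Yes

Every partition of 14 into 4 distinct digits under that restriction includes 1: {1,2,3,8}, {1,2,5,6}.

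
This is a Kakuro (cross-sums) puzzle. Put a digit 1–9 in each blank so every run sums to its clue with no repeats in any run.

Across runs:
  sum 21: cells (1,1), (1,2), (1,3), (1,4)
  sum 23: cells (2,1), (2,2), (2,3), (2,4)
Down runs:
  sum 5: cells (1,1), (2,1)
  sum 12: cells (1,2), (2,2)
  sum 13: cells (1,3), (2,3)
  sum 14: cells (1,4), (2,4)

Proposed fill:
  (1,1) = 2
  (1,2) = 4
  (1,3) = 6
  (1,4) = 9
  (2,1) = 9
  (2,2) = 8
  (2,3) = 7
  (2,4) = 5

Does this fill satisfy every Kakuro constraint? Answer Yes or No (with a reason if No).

No — the down run (1,1)–(2,1) sums to 11, not 5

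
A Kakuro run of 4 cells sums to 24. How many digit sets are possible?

4 distinct digits from 1–9 sum between 10 and 30.

8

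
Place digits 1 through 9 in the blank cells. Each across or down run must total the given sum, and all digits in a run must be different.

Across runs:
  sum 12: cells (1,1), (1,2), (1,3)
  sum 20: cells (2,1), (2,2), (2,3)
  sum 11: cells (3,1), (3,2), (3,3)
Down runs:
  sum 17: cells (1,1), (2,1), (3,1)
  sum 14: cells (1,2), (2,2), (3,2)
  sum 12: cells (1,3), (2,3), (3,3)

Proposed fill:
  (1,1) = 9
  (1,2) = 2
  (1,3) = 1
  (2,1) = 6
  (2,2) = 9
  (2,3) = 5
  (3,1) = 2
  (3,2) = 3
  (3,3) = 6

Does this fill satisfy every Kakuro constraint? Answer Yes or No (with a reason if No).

Yes

Across: 9+2+1=12; 6+9+5=20; 2+3+6=11. Down: 9+6+2=17; 2+9+3=14; 1+5+6=12. No digit repeats within any run.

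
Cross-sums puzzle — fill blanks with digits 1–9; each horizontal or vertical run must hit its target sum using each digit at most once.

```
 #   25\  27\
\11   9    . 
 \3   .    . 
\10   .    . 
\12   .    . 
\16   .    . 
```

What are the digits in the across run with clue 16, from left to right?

7 9

3 in 2 cells must be {1,2}; 16 in 2 cells must be {7,9}.
R1C2 = 11 − 9 = 2 completes the 11 across.
R2C2 = 1: the only remaining digit allowed by both the 3 across and the 27 down.
R5C1 = 7: the only remaining digit allowed by both the 16 across and the 25 down.
R5C2 = 16 − 7 = 9 completes the 16 across.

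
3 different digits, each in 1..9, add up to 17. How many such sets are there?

3 distinct digits from 1–9 sum between 6 and 24.

7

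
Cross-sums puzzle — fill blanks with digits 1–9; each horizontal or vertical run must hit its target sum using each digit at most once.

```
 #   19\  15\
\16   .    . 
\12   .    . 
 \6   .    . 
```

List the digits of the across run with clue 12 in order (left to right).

8 4

16 in 2 cells must be {7,9}.
Nothing is forced directly, so branch on R3C1, whose candidates are 2 or 4 or 5. If R3C1 = 2: that forces R1C1 = 9, R1C2 = 7, R2C1 = 8, after which R2C2 would have to be in {4} for the 12 across but in {2,3,5,6} for the 15 down — contradiction. If R3C1 = 5: then R1C1 would have to be in {7,9} for the 16 across but in {6,8} for the 19 down — contradiction. So R3C1 = 4.
R3C2 = 6 − 4 = 2 completes the 6 across.
Nothing is forced directly, so branch on R1C1, whose candidates are 7 or 9. If R1C1 = 9: that forces R1C2 = 7, after which R2C1 would have to be in {3,4,5,7,8,9} for the 12 across but in {6} for the 19 down — contradiction. So R1C1 = 7.
R1C2 = 16 − 7 = 9 completes the 16 across.
R2C1 = 19 − 11 = 8 completes the 19 down.
R2C2 = 12 − 8 = 4 completes the 12 across.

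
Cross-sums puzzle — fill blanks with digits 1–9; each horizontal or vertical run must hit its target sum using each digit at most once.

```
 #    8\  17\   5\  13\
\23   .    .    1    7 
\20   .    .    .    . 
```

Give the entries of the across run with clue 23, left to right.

17 in 2 cells must be {8,9}.
R1C1 = 6: the only remaining digit allowed by both the 23 across and the 8 down.
R1C2 = 23 − 14 = 9 completes the 23 across.
R2C1 = 8 − 6 = 2 completes the 8 down.
R2C2 = 17 − 9 = 8 completes the 17 down.
R2C3 = 5 − 1 = 4 completes the 5 down.
R2C4 = 20 − 14 = 6 completes the 20 across.

6 9 1 7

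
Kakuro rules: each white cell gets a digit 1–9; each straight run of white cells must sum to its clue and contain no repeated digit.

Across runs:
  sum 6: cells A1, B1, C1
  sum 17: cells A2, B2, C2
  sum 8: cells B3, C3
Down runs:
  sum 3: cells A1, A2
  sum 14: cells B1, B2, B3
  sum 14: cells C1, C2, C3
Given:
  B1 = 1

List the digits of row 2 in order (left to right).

1 7 9

6 in 3 cells must be {1,2,3}; 3 in 2 cells must be {1,2}.
Given what's placed, A1 must be 2 to fit the 6 across and 3 down.
C1 = 6 − 3 = 3 completes the 6 across.
A2 = 3 − 2 = 1 completes the 3 down.
No cell is forced outright now. B2 can only be 7 or 9 (the digits allowed by both its 17 across and its 14 down). If B2 = 9: that forces C2 = 7, after which B3 would have to be in {1,2,3,5,6,7} for the 8 across but in {4} for the 14 down — contradiction. So B2 = 7.
C2 = 17 − 8 = 9 completes the 17 across.
B3 = 14 − 8 = 6 completes the 14 down.
C3 = 8 − 6 = 2 completes the 8 across.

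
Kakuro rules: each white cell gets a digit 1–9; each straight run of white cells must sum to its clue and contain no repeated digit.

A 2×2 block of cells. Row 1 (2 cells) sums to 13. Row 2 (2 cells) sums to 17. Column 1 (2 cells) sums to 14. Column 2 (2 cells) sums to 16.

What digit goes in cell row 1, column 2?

17 in 2 cells must be {8,9}; 16 in 2 cells must be {7,9}.
The 17 across and the 16 down share only 9, so (2,2) = 9.
(1,2) = 16 − 9 = 7 completes the 16 down.
(2,1) = 17 − 9 = 8 completes the 17 across.
(1,1) = 13 − 7 = 6 completes the 13 across.

7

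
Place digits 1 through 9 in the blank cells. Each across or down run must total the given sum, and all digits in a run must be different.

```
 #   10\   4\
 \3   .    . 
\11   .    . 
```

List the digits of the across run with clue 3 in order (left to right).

3 in 2 cells must be {1,2}; 4 in 2 cells must be {1,3}.
The 3 across and the 4 down share only 1, so R1C2 = 1.
R2C2 = 4 − 1 = 3 completes the 4 down.
R1C1 = 3 − 1 = 2 completes the 3 across.
R2C1 = 11 − 3 = 8 completes the 11 across.

2 1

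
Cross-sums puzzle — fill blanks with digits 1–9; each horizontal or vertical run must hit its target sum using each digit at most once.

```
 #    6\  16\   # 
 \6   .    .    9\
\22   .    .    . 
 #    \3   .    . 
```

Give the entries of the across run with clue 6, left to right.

3 in 2 cells must be {1,2}.
The 22 across and the 6 down share only 5, so R2C1 = 5.
R2C3 = 8: the only remaining digit allowed by both the 22 across and the 9 down.
R3C3 = 9 − 8 = 1 completes the 9 down.
R1C1 = 6 − 5 = 1 completes the 6 down.
R1C2 = 6 − 1 = 5 completes the 6 across.
R2C2 = 22 − 13 = 9 completes the 22 across.
R3C2 = 3 − 1 = 2 completes the 3 across.

1, 5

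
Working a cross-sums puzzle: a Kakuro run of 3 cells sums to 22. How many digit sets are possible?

2

3 distinct digits from 1–9 sum between 6 and 24.
Enumerating: {5,8,9}, {6,7,9}.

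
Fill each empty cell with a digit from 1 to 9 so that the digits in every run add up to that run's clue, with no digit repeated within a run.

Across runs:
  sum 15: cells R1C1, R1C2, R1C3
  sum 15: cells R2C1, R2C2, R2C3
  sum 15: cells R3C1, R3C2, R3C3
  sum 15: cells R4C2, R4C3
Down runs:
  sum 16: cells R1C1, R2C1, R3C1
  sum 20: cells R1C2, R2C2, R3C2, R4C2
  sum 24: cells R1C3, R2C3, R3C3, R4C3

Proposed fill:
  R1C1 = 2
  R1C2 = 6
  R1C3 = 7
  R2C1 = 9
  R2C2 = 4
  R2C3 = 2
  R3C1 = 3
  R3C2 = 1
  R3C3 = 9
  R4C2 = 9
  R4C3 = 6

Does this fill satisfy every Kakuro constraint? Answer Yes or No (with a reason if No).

No — the down run R1C1–R3C1 sums to 14, not 16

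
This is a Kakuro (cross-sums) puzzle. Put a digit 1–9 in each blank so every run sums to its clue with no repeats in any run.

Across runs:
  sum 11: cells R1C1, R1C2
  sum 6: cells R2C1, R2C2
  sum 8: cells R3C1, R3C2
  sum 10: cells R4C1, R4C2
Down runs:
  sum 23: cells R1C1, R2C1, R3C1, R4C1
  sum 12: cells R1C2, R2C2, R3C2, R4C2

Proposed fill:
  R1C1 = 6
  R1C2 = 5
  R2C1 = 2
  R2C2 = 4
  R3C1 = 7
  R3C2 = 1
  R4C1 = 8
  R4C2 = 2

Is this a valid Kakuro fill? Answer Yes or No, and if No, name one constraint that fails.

Yes

Across: 6+5=11; 2+4=6; 7+1=8; 8+2=10. Down: 6+2+7+8=23; 5+4+1+2=12. No digit repeats within any run.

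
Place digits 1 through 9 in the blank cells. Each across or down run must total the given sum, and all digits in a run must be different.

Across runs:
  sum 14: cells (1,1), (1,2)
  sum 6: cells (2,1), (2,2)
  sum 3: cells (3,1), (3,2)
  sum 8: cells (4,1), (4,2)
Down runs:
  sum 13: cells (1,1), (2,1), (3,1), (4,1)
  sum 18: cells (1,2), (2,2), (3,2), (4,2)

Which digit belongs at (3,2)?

3 in 2 cells must be {1,2}.
Nothing is forced directly, so branch on (1,1), whose candidates are 5 or 6. If (1,1) = 5: that forces (1,2) = 9, (3,1) = 1, (3,2) = 2, (4,1) = 3, after which (4,2) would have to be in {5} for the 8 across but in {1,3,4,6} for the 18 down — contradiction. So (1,1) = 6.
(1,2) = 14 − 6 = 8 completes the 14 across.
Nothing is forced directly, so branch on (3,1), whose candidates are 1 or 2. If (3,1) = 1: that forces (3,2) = 2, (4,1) = 2, after which (4,2) would have to be in {6} for the 8 across but in {1,3,5,7} for the 18 down — contradiction. So (3,1) = 2.
(3,2) = 3 − 2 = 1 completes the 3 across.

1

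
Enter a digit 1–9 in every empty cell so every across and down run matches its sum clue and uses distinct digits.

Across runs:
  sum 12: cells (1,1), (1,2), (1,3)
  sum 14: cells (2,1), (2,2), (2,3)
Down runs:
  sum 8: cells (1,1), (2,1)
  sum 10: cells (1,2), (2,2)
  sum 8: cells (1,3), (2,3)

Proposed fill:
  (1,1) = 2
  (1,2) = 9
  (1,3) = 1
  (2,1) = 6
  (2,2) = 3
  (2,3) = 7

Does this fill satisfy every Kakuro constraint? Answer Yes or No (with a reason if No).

No — the down run (1,2)–(2,2) sums to 12, not 10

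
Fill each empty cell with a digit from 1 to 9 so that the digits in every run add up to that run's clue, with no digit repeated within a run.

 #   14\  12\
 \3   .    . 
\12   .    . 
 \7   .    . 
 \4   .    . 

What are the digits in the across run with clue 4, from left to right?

3 in 2 cells must be {1,2}; 4 in 2 cells must be {1,3}.
Nothing is forced directly, so branch on R4C2, whose candidates are 1 or 3. If R4C2 = 3: then R2C2 would have to be in {3,4,5,7,8,9} for the 12 across but in {1,2,6} for the 12 down — contradiction. So R4C2 = 1.
Given what's placed, R1C2 must be 2 to fit the 3 across and 12 down.
R4C1 = 4 − 1 = 3 completes the 4 across.

3 1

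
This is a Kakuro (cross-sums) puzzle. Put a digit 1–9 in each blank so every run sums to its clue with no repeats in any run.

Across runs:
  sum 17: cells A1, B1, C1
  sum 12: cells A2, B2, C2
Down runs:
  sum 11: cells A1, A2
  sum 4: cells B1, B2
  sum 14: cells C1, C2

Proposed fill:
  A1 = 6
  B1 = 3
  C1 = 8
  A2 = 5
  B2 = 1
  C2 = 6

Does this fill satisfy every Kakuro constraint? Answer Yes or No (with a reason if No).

Yes

Across: 6+3+8=17; 5+1+6=12. Down: 6+5=11; 3+1=4; 8+6=14. No digit repeats within any run.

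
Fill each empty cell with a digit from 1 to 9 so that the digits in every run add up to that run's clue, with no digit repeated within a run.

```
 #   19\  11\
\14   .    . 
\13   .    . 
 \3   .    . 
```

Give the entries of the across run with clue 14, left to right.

8, 6

3 in 2 cells must be {1,2}.
The 3 across and the 19 down share only 2, so R3C1 = 2.
R3C2 = 3 − 2 = 1 completes the 3 across.
Nothing is forced directly, so branch on R1C1, whose candidates are 8 or 9. If R1C1 = 9: then R1C2 would have to be in {5} for the 14 across but in {2,3,4,6,7,8} for the 11 down — contradiction. So R1C1 = 8.
R1C2 = 14 − 8 = 6 completes the 14 across.
R2C1 = 19 − 10 = 9 completes the 19 down.
R2C2 = 13 − 9 = 4 completes the 13 across.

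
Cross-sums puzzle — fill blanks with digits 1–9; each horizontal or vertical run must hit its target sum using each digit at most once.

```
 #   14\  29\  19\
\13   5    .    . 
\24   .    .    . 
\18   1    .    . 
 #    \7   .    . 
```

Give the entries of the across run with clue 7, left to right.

24 in 3 cells must be {7,8,9}; 29 in 4 cells must be {5,7,8,9}.
Given what's placed, R1C2 must be 7 to fit the 13 across and 29 down.
R1C3 = 13 − 12 = 1 completes the 13 across.
R2C1 = 14 − 6 = 8 completes the 14 down.
Given what's placed, R2C2 must be 9 to fit the 24 across and 29 down.
R2C3 = 24 − 17 = 7 completes the 24 across.
Given what's placed, R3C2 must be 8 to fit the 18 across and 29 down.
R3C3 = 18 − 9 = 9 completes the 18 across.
R4C2 = 29 − 24 = 5 completes the 29 down.
R4C3 = 7 − 5 = 2 completes the 7 across.

5 2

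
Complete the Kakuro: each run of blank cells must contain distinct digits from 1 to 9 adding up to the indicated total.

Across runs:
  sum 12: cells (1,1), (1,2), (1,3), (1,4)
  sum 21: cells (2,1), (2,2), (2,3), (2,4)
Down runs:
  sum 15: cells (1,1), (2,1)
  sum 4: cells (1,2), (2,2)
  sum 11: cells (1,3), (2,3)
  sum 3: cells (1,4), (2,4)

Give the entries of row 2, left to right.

4 in 2 cells must be {1,3}; 3 in 2 cells must be {1,2}.
Only 6 fits (1,1) under both its across sum 12 and down sum 15.
(2,1) = 15 − 6 = 9 completes the 15 down.
Nothing is forced directly, so branch on (1,3), whose candidates are 2 or 3. If (1,3) = 2: that forces (1,4) = 1, after which (2,3) would have to be in {1,2,3,4,5,6,7,8} for the 21 across but in {9} for the 11 down — contradiction. So (1,3) = 3.
(1,2) = 1: the only remaining digit allowed by both the 12 across and the 4 down.
(1,4) = 12 − 10 = 2 completes the 12 across.
(2,2) = 4 − 1 = 3 completes the 4 down.
(2,3) = 11 − 3 = 8 completes the 11 down.
(2,4) = 21 − 20 = 1 completes the 21 across.

9, 3, 8, 1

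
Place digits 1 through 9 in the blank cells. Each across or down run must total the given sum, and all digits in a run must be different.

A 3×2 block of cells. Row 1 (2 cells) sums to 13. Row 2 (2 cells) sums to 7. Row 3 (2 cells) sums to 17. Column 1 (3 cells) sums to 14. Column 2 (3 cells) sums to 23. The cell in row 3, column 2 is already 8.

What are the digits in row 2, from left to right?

1 6

17 in 2 cells must be {8,9}; 23 in 3 cells must be {6,8,9}.
Given what's placed, (2,2) must be 6 to fit the 7 across and 23 down.
(3,1) = 17 − 8 = 9 completes the 17 across.
(1,1) = 4: the only remaining digit allowed by both the 13 across and the 14 down.
(1,2) = 13 − 4 = 9 completes the 13 across.
(2,1) = 7 − 6 = 1 completes the 7 across.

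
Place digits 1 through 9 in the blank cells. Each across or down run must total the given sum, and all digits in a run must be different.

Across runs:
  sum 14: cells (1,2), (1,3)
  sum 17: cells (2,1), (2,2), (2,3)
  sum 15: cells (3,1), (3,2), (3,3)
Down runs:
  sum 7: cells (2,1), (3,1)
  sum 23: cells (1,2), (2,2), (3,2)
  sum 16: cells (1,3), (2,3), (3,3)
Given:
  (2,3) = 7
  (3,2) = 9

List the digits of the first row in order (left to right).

6 8

23 in 3 cells must be {6,8,9}.
No cell is forced outright now. (1,2) can only be 6 or 8 (the digits allowed by both its 14 across and its 23 down). If (1,2) = 8: that forces (1,3) = 6, (2,2) = 6, after which (3,3) would have to be in {1,2,4,5} for the 15 across but in {3} for the 16 down — contradiction. So (1,2) = 6.
(1,3) = 14 − 6 = 8 completes the 14 across.
(2,2) = 23 − 15 = 8 completes the 23 down.
(3,3) = 16 − 15 = 1 completes the 16 down.
(2,1) = 17 − 15 = 2 completes the 17 across.
(3,1) = 15 − 10 = 5 completes the 15 across.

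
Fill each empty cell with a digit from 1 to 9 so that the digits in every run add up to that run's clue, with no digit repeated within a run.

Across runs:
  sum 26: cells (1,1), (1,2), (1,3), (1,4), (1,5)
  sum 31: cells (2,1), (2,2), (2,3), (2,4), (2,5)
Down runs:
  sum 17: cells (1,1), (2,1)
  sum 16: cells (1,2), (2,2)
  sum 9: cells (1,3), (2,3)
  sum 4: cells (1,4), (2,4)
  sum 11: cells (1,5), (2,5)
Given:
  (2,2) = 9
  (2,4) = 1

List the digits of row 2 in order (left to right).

8, 9, 7, 1, 6

17 in 2 cells must be {8,9}; 16 in 2 cells must be {7,9}; 4 in 2 cells must be {1,3}.
(1,2) = 16 − 9 = 7 completes the 16 down.
(1,4) = 4 − 1 = 3 completes the 4 down.
(2,1) = 8: the only remaining digit allowed by both the 31 across and the 17 down.
(1,1) = 17 − 8 = 9 completes the 17 down.
Nothing is forced directly, so branch on (2,3), whose candidates are 6 or 7. If (2,3) = 6: then (1,3) would have to be in {1,2,5,6} for the 26 across but in {3} for the 9 down — contradiction. So (2,3) = 7.
(1,3) = 9 − 7 = 2 completes the 9 down.
(1,5) = 26 − 21 = 5 completes the 26 across.
(2,5) = 31 − 25 = 6 completes the 31 across.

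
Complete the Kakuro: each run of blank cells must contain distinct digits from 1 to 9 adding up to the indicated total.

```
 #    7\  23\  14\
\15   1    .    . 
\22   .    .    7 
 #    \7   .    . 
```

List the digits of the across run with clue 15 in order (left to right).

23 in 3 cells must be {6,8,9}.
R2C1 = 7 − 1 = 6 completes the 7 down.
R2C2 = 22 − 13 = 9 completes the 22 across.
R3C2 = 6: the only remaining digit allowed by both the 7 across and the 23 down.
R3C3 = 7 − 6 = 1 completes the 7 across.
R1C2 = 23 − 15 = 8 completes the 23 down.
R1C3 = 15 − 9 = 6 completes the 15 across.

1 8 6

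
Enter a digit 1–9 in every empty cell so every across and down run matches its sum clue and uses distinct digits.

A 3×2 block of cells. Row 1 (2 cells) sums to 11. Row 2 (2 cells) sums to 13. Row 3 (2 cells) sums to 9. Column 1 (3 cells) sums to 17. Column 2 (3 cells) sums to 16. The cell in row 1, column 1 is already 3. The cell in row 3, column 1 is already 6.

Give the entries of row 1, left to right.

3, 8

(1,2) = 11 − 3 = 8 completes the 11 across.
(2,1) = 17 − 9 = 8 completes the 17 down.
(2,2) = 13 − 8 = 5 completes the 13 across.
(3,2) = 9 − 6 = 3 completes the 9 across.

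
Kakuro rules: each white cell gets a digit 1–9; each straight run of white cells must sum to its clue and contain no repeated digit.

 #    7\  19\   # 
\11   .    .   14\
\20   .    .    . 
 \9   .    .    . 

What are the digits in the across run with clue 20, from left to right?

7 in 3 cells must be {1,2,4}.
Only 4 fits R2C1 under both its across sum 20 and down sum 7.
Given what's placed, R2C3 must be 9 to fit the 20 across and 14 down.
R3C3 = 14 − 9 = 5 completes the 14 down.
R1C1 = 2: the only remaining digit allowed by both the 11 across and the 7 down.
R1C2 = 11 − 2 = 9 completes the 11 across.
R2C2 = 20 − 13 = 7 completes the 20 across.

4 7 9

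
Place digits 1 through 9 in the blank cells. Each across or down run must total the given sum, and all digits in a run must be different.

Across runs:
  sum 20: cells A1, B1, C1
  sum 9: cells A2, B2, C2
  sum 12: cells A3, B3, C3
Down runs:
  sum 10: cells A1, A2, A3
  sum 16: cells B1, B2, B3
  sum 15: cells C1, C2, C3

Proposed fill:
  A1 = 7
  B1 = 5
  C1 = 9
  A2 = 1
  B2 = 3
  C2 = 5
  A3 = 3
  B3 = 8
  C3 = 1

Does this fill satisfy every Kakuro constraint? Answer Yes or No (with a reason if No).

No — the down run A1–A3 sums to 11, not 10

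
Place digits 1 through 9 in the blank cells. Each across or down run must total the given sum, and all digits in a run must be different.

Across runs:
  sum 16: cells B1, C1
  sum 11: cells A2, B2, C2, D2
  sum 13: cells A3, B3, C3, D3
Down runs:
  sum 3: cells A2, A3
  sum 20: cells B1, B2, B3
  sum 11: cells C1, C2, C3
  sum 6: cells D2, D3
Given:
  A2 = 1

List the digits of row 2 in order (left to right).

16 in 2 cells must be {7,9}; 11 in 4 cells must be {1,2,3,5}; 3 in 2 cells must be {1,2}.
C1 = 7: only digit in both the 16-across and 11-down candidate sets.
C2 = 3: the only remaining digit allowed by both the 11 across and the 11 down.
A3 = 3 − 1 = 2 completes the 3 down.
C3 = 11 − 10 = 1 completes the 11 down.
D3 = 4: the only remaining digit allowed by both the 13 across and the 6 down.
B1 = 16 − 7 = 9 completes the 16 across.
Given what's placed, B2 must be 5 to fit the 11 across and 20 down.
D2 = 11 − 9 = 2 completes the 11 across.

1 5 3 2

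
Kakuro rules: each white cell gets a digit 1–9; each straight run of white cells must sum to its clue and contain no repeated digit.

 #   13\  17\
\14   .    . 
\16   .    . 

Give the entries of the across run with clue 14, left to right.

6 8

16 in 2 cells must be {7,9}; 17 in 2 cells must be {8,9}.
The 16 across and the 17 down share only 9, so R2C2 = 9.
R1C2 = 17 − 9 = 8 completes the 17 down.
R2C1 = 16 − 9 = 7 completes the 16 across.
R1C1 = 14 − 8 = 6 completes the 14 across.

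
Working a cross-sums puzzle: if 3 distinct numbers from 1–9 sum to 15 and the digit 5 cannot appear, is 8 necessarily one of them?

No

Counterexample: {2,4,9} sums to 15 under that restriction without using 8.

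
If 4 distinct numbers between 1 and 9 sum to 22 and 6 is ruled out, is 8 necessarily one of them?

No

Counterexample: {1,5,7,9} sums to 22 under that restriction without using 8.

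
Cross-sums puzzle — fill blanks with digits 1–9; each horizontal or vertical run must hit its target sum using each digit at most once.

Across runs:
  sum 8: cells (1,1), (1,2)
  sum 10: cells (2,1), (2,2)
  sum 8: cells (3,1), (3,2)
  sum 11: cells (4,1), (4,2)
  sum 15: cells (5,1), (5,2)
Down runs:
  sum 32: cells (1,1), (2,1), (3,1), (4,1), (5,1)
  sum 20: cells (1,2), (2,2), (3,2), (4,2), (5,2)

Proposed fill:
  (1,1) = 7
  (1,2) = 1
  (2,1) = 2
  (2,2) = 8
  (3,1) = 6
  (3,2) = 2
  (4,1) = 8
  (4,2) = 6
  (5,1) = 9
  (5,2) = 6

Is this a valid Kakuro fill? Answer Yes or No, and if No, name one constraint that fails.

No — the down run (1,2)–(5,2) sums to 23, not 20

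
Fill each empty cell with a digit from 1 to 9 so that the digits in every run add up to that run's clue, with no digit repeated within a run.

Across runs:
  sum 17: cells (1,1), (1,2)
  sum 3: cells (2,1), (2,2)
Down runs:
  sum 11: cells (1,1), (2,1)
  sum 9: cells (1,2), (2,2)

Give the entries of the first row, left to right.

9 8

17 in 2 cells must be {8,9}; 3 in 2 cells must be {1,2}.
The 17 across and the 9 down share only 8, so (1,2) = 8.
The 3 across and the 11 down share only 2, so (2,1) = 2.
(2,2) = 3 − 2 = 1 completes the 3 across.
(1,1) = 17 − 8 = 9 completes the 17 across.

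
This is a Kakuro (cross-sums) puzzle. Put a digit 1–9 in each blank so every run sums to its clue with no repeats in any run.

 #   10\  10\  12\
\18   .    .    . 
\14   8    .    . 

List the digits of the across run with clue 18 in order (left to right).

2, 9, 7

R1C1 = 10 − 8 = 2 completes the 10 down.
Nothing is forced directly, so branch on R2C3, whose candidates are 4 or 5. If R2C3 = 4: then R1C3 would have to be in {7,9} for the 18 across but in {8} for the 12 down — contradiction. So R2C3 = 5.
R1C3 = 12 − 5 = 7 completes the 12 down.
R2C2 = 14 − 13 = 1 completes the 14 across.
R1C2 = 18 − 9 = 9 completes the 18 across.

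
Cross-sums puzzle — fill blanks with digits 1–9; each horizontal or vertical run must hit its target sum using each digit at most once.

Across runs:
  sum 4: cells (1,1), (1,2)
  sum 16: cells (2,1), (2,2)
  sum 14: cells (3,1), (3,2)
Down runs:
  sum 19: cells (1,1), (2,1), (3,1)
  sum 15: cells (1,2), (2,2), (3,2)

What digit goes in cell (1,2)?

1

4 in 2 cells must be {1,3}; 16 in 2 cells must be {7,9}.
The 4 across and the 19 down share only 3, so (1,1) = 3.
(1,2) = 4 − 3 = 1 completes the 4 across.
Given what's placed, (2,2) must be 9 to fit the 16 across and 15 down.
(3,1) = 9: the only remaining digit allowed by both the 14 across and the 19 down.
(3,2) = 14 − 9 = 5 completes the 14 across.
(2,1) = 16 − 9 = 7 completes the 16 across.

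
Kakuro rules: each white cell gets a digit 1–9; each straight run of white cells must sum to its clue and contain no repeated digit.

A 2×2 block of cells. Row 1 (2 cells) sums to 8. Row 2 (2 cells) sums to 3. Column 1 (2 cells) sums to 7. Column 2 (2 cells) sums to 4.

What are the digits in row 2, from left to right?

3 in 2 cells must be {1,2}; 4 in 2 cells must be {1,3}.
The 3 across and the 4 down share only 1, so (2,2) = 1.
(1,2) = 4 − 1 = 3 completes the 4 down.
(2,1) = 3 − 1 = 2 completes the 3 across.
(1,1) = 8 − 3 = 5 completes the 8 across.

2 1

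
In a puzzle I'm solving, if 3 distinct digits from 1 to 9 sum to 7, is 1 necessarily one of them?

Yes

The only way to make 7 from 3 distinct digits is {1,2,4}, which contains 1.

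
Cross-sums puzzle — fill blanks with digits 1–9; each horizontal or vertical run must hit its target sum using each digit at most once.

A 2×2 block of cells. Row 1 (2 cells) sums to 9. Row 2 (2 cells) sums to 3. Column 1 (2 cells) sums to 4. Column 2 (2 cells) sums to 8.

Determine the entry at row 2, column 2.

3 in 2 cells must be {1,2}; 4 in 2 cells must be {1,3}.
The 3 across and the 4 down share only 1, so (2,1) = 1.
(2,2) = 3 − 1 = 2 completes the 3 across.
(1,1) = 4 − 1 = 3 completes the 4 down.
(1,2) = 9 − 3 = 6 completes the 9 across.

2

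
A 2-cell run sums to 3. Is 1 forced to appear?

Yes

The only way to make 3 from 2 distinct digits is {1,2}, which contains 1.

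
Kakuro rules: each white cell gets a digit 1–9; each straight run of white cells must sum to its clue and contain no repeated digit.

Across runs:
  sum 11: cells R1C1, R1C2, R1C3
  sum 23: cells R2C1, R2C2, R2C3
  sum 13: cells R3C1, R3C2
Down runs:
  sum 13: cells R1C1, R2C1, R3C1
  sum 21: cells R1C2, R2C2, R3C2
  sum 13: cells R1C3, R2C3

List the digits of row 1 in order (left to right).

2 4 5

23 in 3 cells must be {6,8,9}.
Nothing is forced directly, so branch on R2C1, whose candidates are 6 or 8 or 9. If R2C1 = 8: that forces R3C1 = 4, R3C2 = 9, R1C1 = 1, after which R2C2 would have to be in {6,9} for the 23 across but in {4,5,7,8} for the 21 down — contradiction. If R2C1 = 9: then R3C1 would have to be in {4,5,6,7,8,9} for the 13 across but in {1,3} for the 13 down — contradiction. So R2C1 = 6.
Nothing is forced directly, so branch on R3C1, whose candidates are 4 or 5. If R3C1 = 4: that forces R1C1 = 3, R3C2 = 9, R1C2 = 7, after which R1C3 would have to be in {1} for the 11 across but in {4,5,6,7,8,9} for the 13 down — contradiction. So R3C1 = 5.
R1C1 = 13 − 11 = 2 completes the 13 down.
R3C2 = 13 − 5 = 8 completes the 13 across.
R2C2 = 9: the only remaining digit allowed by both the 23 across and the 21 down.
R2C3 = 23 − 15 = 8 completes the 23 across.
R1C2 = 21 − 17 = 4 completes the 21 down.
R1C3 = 11 − 6 = 5 completes the 11 across.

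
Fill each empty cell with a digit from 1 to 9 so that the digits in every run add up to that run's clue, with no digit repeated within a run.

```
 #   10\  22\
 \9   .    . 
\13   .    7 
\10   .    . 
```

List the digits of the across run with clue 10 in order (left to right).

1, 9

R1C2 = 6: the only remaining digit allowed by both the 9 across and the 22 down.
R2C1 = 13 − 7 = 6 completes the 13 across.
R3C2 = 22 − 13 = 9 completes the 22 down.
R1C1 = 9 − 6 = 3 completes the 9 across.
R3C1 = 10 − 9 = 1 completes the 10 across.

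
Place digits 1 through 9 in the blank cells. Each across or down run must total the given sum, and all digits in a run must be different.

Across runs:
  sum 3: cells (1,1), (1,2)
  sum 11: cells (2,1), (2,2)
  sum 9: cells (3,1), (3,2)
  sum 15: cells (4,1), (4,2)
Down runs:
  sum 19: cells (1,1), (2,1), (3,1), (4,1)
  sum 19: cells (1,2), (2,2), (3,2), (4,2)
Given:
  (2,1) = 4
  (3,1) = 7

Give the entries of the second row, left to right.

4, 7

3 in 2 cells must be {1,2}.
Given what's placed, (1,1) must be 2 to fit the 3 across and 19 down.
(1,2) = 3 − 2 = 1 completes the 3 across.
(2,2) = 11 − 4 = 7 completes the 11 across.
(3,2) = 9 − 7 = 2 completes the 9 across.
(4,1) = 19 − 13 = 6 completes the 19 down.
(4,2) = 15 − 6 = 9 completes the 15 across.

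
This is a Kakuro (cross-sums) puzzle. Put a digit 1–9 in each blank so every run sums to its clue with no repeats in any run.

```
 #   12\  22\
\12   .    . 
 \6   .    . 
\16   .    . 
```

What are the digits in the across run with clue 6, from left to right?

1 5

16 in 2 cells must be {7,9}.
The 6 across and the 22 down share only 5, so R2C2 = 5.
Given what's placed, R3C2 must be 9 to fit the 16 across and 22 down.
R1C2 = 22 − 14 = 8 completes the 22 down.
R2C1 = 6 − 5 = 1 completes the 6 across.
R3C1 = 16 − 9 = 7 completes the 16 across.
R1C1 = 12 − 8 = 4 completes the 12 across.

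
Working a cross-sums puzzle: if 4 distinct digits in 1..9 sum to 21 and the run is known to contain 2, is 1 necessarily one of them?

No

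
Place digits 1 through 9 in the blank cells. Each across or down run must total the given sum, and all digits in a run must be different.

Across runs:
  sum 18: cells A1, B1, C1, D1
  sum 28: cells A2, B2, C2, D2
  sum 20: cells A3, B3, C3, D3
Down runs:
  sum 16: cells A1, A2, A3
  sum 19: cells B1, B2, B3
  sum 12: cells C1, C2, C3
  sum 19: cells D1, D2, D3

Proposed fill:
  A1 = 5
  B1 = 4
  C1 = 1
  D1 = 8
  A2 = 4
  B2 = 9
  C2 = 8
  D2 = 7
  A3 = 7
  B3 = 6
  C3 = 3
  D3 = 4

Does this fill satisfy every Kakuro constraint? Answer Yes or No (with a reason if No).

Across: 5+4+1+8=18; 4+9+8+7=28; 7+6+3+4=20. Down: 5+4+7=16; 4+9+6=19; 1+8+3=12; 8+7+4=19. No digit repeats within any run.

Yes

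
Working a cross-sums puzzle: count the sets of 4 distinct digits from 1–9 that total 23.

9

4 distinct digits from 1–9 sum between 10 and 30.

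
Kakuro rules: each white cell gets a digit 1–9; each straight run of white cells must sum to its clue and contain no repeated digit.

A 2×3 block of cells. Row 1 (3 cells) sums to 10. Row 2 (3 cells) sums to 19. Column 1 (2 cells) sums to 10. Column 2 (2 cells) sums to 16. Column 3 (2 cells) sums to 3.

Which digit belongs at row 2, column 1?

16 in 2 cells must be {7,9}; 3 in 2 cells must be {1,2}.
The 10 across and the 16 down share only 7, so (1,2) = 7.
(2,2) = 16 − 7 = 9 completes the 16 down.
Given what's placed, (2,3) must be 2 to fit the 19 across and 3 down.
(1,3) = 3 − 2 = 1 completes the 3 down.
(2,1) = 19 − 11 = 8 completes the 19 across.
(1,1) = 10 − 8 = 2 completes the 10 across.

8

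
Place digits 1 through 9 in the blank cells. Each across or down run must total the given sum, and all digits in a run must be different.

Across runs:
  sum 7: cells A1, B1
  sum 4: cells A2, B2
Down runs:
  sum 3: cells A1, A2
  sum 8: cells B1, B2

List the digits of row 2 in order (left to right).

1, 3

4 in 2 cells must be {1,3}; 3 in 2 cells must be {1,2}.
The 4 across and the 3 down share only 1, so A2 = 1.
B2 = 4 − 1 = 3 completes the 4 across.
A1 = 3 − 1 = 2 completes the 3 down.
B1 = 7 − 2 = 5 completes the 7 across.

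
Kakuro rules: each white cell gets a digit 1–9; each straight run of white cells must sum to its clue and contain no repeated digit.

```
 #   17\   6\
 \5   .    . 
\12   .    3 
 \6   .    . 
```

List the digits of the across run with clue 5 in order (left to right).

6 in 3 cells must be {1,2,3}.
R2C1 = 12 − 3 = 9 completes the 12 across.
Nothing is forced directly, so branch on R1C2, whose candidates are 1 or 2. If R1C2 = 1: then R1C1 would have to be in {4} for the 5 across but in {1,2,3,5,6,7} for the 17 down — contradiction. So R1C2 = 2.
R1C1 = 5 − 2 = 3 completes the 5 across.
R3C1 = 17 − 12 = 5 completes the 17 down.
R3C2 = 6 − 5 = 1 completes the 6 across.

3 2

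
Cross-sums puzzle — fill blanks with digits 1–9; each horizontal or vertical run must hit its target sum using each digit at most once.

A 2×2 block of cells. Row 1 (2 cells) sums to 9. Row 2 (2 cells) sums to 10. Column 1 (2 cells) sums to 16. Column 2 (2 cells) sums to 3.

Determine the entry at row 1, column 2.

2

16 in 2 cells must be {7,9}; 3 in 2 cells must be {1,2}.
The 9 across and the 16 down share only 7, so (1,1) = 7.
(1,2) = 9 − 7 = 2 completes the 9 across.
(2,1) = 16 − 7 = 9 completes the 16 down.
(2,2) = 10 − 9 = 1 completes the 10 across.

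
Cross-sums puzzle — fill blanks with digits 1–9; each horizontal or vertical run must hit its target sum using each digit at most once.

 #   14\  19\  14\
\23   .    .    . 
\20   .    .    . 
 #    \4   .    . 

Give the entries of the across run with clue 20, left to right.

8 7 5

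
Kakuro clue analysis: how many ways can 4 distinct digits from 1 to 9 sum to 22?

11

4 distinct digits from 1–9 sum between 10 and 30.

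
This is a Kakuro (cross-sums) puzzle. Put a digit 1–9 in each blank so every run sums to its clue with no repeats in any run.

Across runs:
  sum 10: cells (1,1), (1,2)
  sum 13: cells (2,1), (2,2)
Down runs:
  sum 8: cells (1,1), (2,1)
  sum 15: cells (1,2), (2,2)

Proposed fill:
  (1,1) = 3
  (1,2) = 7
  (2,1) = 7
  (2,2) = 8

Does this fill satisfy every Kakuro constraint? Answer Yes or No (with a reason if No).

No — the down run (1,1)–(2,1) sums to 10, not 8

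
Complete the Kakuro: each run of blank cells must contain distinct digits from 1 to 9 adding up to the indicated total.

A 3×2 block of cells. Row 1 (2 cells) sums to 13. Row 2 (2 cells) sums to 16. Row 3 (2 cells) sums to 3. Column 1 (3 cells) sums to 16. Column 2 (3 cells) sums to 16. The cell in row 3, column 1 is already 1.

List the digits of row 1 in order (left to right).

16 in 2 cells must be {7,9}; 3 in 2 cells must be {1,2}.
(3,2) = 3 − 1 = 2 completes the 3 across.
Given what's placed, (2,2) must be 9 to fit the 16 across and 16 down.
(1,2) = 16 − 11 = 5 completes the 16 down.
(2,1) = 16 − 9 = 7 completes the 16 across.
(1,1) = 13 − 5 = 8 completes the 13 across.

8 5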